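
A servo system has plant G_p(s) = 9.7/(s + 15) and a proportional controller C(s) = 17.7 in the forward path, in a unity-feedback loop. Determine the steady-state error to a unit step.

0.0803

The loop is type 0. Static position error constant K_pos = C(0)·G_p(0) = 17.7·0.6467 = 11.45.
Steady-state error to a unit step: e_ss = 1/(1+K_pos) = 1/12.45 = 0.0803.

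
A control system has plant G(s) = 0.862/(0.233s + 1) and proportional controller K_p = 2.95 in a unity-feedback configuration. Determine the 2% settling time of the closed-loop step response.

T_s ≈ 0.263 s

Closed loop: T(s) = K_p·G/(1+K_p·G) = 2.543/(0.233s + 1 + 2.543), with pole at s = −(1 + 2.543)/0.233 = −15.21.
τ = 1/15.21 = 0.06577 s, so 2% settling time ≈ 4τ = 0.263 s.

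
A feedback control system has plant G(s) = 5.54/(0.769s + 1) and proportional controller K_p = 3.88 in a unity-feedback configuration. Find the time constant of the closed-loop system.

τ = 0.0342 s

Closed loop: T(s) = K_p·G/(1+K_p·G) = 21.5/(0.769s + 1 + 21.5), with pole at s = −(1 + 21.5)/0.769 = −29.25.
Closed-loop time constant τ = 1/29.25 = 0.0342 s.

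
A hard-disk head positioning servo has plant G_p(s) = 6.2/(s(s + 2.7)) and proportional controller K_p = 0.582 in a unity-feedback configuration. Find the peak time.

T_p = 2.35 s

The closed-loop denominator s² + 2.7s + 3.608 gives ω_n = √3.608 = 1.9 and ζ = 2.7/(2ω_n) = 0.7107.
Damped frequency ω_d = ω_n√(1−ζ²) = 1.336 rad/s, so peak time T_p = π/ω_d = 2.35 s.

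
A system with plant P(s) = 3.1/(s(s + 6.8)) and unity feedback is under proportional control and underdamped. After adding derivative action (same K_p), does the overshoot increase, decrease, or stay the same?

With PD the characteristic equation becomes s² + (a + K·K_d)s + K·K_p = 0; the damping term grows, ζ rises, overshoot falls.

decrease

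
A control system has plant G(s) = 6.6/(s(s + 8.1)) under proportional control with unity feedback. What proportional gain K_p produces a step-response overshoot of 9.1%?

From %OS = 100·exp(−πζ/√(1−ζ²)) = 9.1%, ζ = −ln(0.091)/√(π²+ln²(0.091)) = 0.6066.
Characteristic equation s² + 8.1s + 6.6K_p = 0 gives ζ = 8.1/(2√(6.6K_p)).
Setting ζ = 0.6066: √(6.6K_p) = 8.1/(2·0.6066) = 6.677, so K_p = 44.58/6.6 = 6.75.

K_p = 6.75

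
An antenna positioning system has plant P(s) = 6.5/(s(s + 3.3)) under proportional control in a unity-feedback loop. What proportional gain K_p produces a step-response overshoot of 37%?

From %OS = 100·exp(−πζ/√(1−ζ²)) = 37%, ζ = −ln(0.37)/√(π²+ln²(0.37)) = 0.3017.
Characteristic equation s² + 3.3s + 6.5K_p = 0 gives ζ = 3.3/(2√(6.5K_p)).
Setting ζ = 0.3017: √(6.5K_p) = 3.3/(2·0.3017) = 5.468, so K_p = 29.9/6.5 = 4.6.

K_p = 4.6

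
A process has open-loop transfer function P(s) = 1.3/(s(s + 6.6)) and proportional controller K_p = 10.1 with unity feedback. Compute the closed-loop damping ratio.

With unity feedback the closed-loop characteristic equation is s² + 6.6s + 10.1·1.3 = s² + 6.6s + 13.13 = 0.
So ω_n² = 13.13 ⇒ ω_n = 3.624 rad/s, and ζ = 6.6/(2ω_n) = 0.911.

ζ = 0.911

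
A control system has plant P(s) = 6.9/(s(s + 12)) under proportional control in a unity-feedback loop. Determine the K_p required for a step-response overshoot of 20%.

K_p = 25.1

From %OS = 100·exp(−πζ/√(1−ζ²)) = 20%, ζ = −ln(0.2)/√(π²+ln²(0.2)) = 0.4559.
Characteristic equation s² + 12s + 6.9K_p = 0 gives ζ = 12/(2√(6.9K_p)).
Setting ζ = 0.4559: √(6.9K_p) = 12/(2·0.4559) = 13.16, so K_p = 173.2/6.9 = 25.1.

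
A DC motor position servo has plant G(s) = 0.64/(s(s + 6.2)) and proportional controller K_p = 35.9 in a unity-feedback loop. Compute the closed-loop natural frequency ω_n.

ω_n = 4.79 rad/s

The closed-loop denominator is s(s+6.2) + 35.9·0.64 = s² + 6.2s + 22.98.
Matching s² + 2ζω_n s + ω_n²: ω_n = √22.98 = 4.793 rad/s and 2ζω_n = 6.2, so ζ = 6.2/(2·4.793) = 0.647.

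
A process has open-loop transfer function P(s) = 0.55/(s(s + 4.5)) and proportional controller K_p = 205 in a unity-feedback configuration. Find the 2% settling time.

T_s ≈ 1.78 s

Closed-loop characteristic equation: s² + 4.5s + 112.8 = 0, so ω_n = 10.62 rad/s and ζ = 4.5/(2·10.62) = 0.2119.
2% settling time T_s ≈ 4/(ζω_n) = 4/2.25 = 1.78 s.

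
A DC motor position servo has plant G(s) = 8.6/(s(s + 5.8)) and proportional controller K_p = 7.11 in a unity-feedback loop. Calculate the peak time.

T_p = 0.433 s

Closed-loop characteristic equation: s² + 5.8s + 61.15 = 0, so ω_n = 7.82 rad/s and ζ = 5.8/(2·7.82) = 0.3709.
Damped frequency ω_d = ω_n√(1−ζ²) = 7.262 rad/s, so peak time T_p = π/ω_d = 0.433 s.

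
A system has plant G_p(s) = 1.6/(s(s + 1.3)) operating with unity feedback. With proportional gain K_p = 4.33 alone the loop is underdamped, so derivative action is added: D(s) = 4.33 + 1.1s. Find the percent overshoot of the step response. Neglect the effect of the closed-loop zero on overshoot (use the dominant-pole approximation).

10.6%

Forward path: (4.33 + 1.1s)·1.6/(s(s+1.3)). The closed-loop characteristic equation is s² + (1.3 + 1.6·1.1)s + 1.6·4.33 = 0.
That is s² + 3.06s + 6.928 = 0, so ω_n = 2.632 rad/s and ζ = 3.06/(2·2.632) = 0.5813.
%OS = 100·exp(−πζ/√(1−ζ²)) = 10.6%.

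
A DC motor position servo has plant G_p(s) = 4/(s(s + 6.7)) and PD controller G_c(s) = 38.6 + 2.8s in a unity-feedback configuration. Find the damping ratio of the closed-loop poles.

ζ = 0.72

Forward path: (38.6 + 2.8s)·4/(s(s+6.7)). The closed-loop characteristic equation is s² + (6.7 + 4·2.8)s + 4·38.6 = 0.
That is s² + 17.9s + 154.4 = 0, so ω_n = 12.43 rad/s and ζ = 17.9/(2·12.43) = 0.7203.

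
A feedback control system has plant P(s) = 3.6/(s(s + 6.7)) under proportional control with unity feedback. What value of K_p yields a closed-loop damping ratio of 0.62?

Closed-loop characteristic equation: s² + 6.7s + K_p·3.6 = 0.
So ω_n = √(3.6K_p) and 2ζω_n = 6.7, giving ζ = 6.7/(2√(3.6K_p)).
Setting ζ = 0.62: √(3.6K_p) = 6.7/(2·0.62) = 5.403, so K_p = 29.19/3.6 = 8.11.

K_p = 8.11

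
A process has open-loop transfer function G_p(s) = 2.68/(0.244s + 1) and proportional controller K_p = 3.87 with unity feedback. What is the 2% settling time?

Closed loop: T(s) = K_p·G_p/(1+K_p·G_p) = 10.37/(0.244s + 1 + 10.37), with pole at s = −(1 + 10.37)/0.244 = −46.6.
τ = 1/46.6 = 0.02146 s, so 2% settling time ≈ 4τ = 0.0858 s.

T_s ≈ 0.0858 s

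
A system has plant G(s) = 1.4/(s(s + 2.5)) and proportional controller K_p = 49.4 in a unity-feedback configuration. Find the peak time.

T_p = 0.382 s

Closed-loop characteristic equation: s² + 2.5s + 69.16 = 0, so ω_n = 8.316 rad/s and ζ = 2.5/(2·8.316) = 0.1503.
Damped frequency ω_d = ω_n√(1−ζ²) = 8.222 rad/s, so peak time T_p = π/ω_d = 0.382 s.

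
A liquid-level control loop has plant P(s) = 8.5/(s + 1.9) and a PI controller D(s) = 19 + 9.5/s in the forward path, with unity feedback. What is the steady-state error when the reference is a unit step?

0

The open loop D(s)P(s) has a pole at the origin (type 1), so the static position error constant is infinite and e_ss = 1/(1+∞) = 0.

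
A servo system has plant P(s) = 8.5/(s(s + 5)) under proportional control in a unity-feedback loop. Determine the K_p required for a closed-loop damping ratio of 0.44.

Closed-loop characteristic equation: s² + 5s + K_p·8.5 = 0.
So ω_n = √(8.5K_p) and 2ζω_n = 5, giving ζ = 5/(2√(8.5K_p)).
Setting ζ = 0.44: √(8.5K_p) = 5/(2·0.44) = 5.682, so K_p = 32.28/8.5 = 3.8.

K_p = 3.8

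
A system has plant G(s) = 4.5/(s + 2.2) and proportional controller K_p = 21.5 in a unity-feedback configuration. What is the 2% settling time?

Closed-loop transfer function: T(s) = K_p·G(s)/(1 + K_p·G(s)) = 96.75/(s + 2.2 + 96.75) = 96.75/(s + 98.95).
Time constant τ = 1/98.95 = 0.01011 s, so the 2% settling time is about 4τ = 0.0404 s.

T_s ≈ 0.0404 s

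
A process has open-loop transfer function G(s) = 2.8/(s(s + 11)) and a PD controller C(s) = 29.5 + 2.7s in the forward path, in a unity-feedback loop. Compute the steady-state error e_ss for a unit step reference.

0

The open loop C(s)G(s) has a pole at the origin (type 1), so the static position error constant is infinite and e_ss = 1/(1+∞) = 0.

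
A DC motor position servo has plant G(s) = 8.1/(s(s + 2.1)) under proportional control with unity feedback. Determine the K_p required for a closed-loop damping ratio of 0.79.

K_p = 0.218

Closed-loop characteristic equation: s² + 2.1s + K_p·8.1 = 0.
So ω_n = √(8.1K_p) and 2ζω_n = 2.1, giving ζ = 2.1/(2√(8.1K_p)).
Setting ζ = 0.79: √(8.1K_p) = 2.1/(2·0.79) = 1.329, so K_p = 1.767/8.1 = 0.218.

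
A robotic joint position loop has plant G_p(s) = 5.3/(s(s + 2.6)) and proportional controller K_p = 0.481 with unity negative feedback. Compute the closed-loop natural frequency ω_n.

The closed-loop denominator is s(s+2.6) + 0.481·5.3 = s² + 2.6s + 2.549.
So ω_n² = 2.549 ⇒ ω_n = 1.597 rad/s, and ζ = 2.6/(2ω_n) = 0.814.

ω_n = 1.6 rad/s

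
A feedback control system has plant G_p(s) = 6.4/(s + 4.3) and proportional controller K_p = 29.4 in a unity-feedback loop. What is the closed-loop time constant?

τ = 0.0052 s

Closed-loop transfer function: T(s) = K_p·G_p(s)/(1 + K_p·G_p(s)) = 188.2/(s + 4.3 + 188.2) = 188.2/(s + 192.5).
Time constant τ = 1/192.5 = 0.0052 s.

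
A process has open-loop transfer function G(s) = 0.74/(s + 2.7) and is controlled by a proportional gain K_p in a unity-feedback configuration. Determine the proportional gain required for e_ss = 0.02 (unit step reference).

Steady-state error for a unit step on this type-0 loop is 1/(1 + K_p·G(0)).
G(0) = 0.2741. Require 1/(1 + K_p·0.2741) = 0.02, so 1 + 0.2741·K_p = 50.
K_p = (50 − 1)/0.2741 = 179.

K_p = 179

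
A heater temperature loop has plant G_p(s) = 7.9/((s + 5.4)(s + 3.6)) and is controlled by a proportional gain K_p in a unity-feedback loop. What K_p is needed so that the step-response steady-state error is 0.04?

For a type-0 loop with proportional control, e_ss = 1/(1 + K_p·G_p(0)).
G_p(0) = 0.4064. Require 1/(1 + K_p·0.4064) = 0.04, so 1 + 0.4064·K_p = 25.
K_p = (25 − 1)/0.4064 = 59.1.

K_p = 59.1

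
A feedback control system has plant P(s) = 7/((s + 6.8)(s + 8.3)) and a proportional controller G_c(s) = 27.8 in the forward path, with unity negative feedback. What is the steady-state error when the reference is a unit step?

0.225

The loop is type 0. Static position error constant K_pos = G_c(0)·P(0) = 27.8·0.124 = 3.448.
Steady-state error to a unit step: e_ss = 1/(1+K_pos) = 1/4.448 = 0.225.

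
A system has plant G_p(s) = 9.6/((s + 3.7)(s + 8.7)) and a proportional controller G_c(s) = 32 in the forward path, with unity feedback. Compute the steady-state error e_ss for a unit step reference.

0.0948

The loop is type 0. Static position error constant K_pos = G_c(0)·G_p(0) = 32·0.2982 = 9.543.
Steady-state error to a unit step: e_ss = 1/(1+K_pos) = 1/10.54 = 0.0948.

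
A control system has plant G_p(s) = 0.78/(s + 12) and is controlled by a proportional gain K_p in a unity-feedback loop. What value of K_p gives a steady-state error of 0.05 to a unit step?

Steady-state error for a unit step on this type-0 loop is 1/(1 + K_p·G_p(0)).
G_p(0) = 0.065. Require 1/(1 + K_p·0.065) = 0.05, so 1 + 0.065·K_p = 20.
K_p = (20 − 1)/0.065 = 292.

K_p = 292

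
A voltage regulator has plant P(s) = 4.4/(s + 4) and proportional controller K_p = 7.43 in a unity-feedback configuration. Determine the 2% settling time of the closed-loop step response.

T_s ≈ 0.109 s

Closed-loop transfer function: T(s) = K_p·P(s)/(1 + K_p·P(s)) = 32.69/(s + 4 + 32.69) = 32.69/(s + 36.69).
Time constant τ = 1/36.69 = 0.02725 s, so the 2% settling time is about 4τ = 0.109 s.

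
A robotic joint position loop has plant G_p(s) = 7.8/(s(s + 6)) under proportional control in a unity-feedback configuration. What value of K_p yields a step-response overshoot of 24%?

From %OS = 100·exp(−πζ/√(1−ζ²)) = 24%, ζ = −ln(0.24)/√(π²+ln²(0.24)) = 0.4136.
Characteristic equation s² + 6s + 7.8K_p = 0 gives ζ = 6/(2√(7.8K_p)).
Setting ζ = 0.4136: √(7.8K_p) = 6/(2·0.4136) = 7.254, so K_p = 52.61/7.8 = 6.75.

K_p = 6.75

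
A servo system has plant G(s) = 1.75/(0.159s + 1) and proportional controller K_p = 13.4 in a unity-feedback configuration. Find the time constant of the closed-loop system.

τ = 0.0065 s

Closed loop: T(s) = K_p·G/(1+K_p·G) = 23.45/(0.159s + 1 + 23.45), with pole at s = −(1 + 23.45)/0.159 = −153.8.
Closed-loop time constant τ = 1/153.8 = 0.0065 s.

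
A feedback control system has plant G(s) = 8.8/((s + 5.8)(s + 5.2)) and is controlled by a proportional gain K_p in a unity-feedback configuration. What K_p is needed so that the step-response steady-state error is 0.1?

Steady-state error for a unit step on this type-0 loop is 1/(1 + K_p·G(0)).
G(0) = 0.2918. Require 1/(1 + K_p·0.2918) = 0.1, so 1 + 0.2918·K_p = 10.
K_p = (10 − 1)/0.2918 = 30.8.

K_p = 30.8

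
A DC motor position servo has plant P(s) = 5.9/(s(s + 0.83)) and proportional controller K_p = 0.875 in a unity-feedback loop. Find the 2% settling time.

T_s ≈ 9.64 s

From 1 + K_pP(s) = 0: s² + 0.83s + 5.163 = 0 ⇒ ω_n = 2.272, ζ = 0.1826.
2% settling time T_s ≈ 4/(ζω_n) = 4/0.415 = 9.64 s.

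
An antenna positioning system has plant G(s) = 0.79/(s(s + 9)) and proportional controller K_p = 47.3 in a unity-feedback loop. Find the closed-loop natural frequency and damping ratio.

1 + K_p·G(s) = 0 gives s² + 9s + 37.37 = 0.
So ω_n² = 37.37 ⇒ ω_n = 6.113 rad/s, and ζ = 9/(2ω_n) = 0.736.

ω_n = 6.11 rad/s, ζ = 0.736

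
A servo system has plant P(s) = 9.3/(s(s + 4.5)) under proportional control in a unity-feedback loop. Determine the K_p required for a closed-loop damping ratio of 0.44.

K_p = 2.81

Closed-loop characteristic equation: s² + 4.5s + K_p·9.3 = 0.
So ω_n = √(9.3K_p) and 2ζω_n = 4.5, giving ζ = 4.5/(2√(9.3K_p)).
Setting ζ = 0.44: √(9.3K_p) = 4.5/(2·0.44) = 5.114, so K_p = 26.15/9.3 = 2.81.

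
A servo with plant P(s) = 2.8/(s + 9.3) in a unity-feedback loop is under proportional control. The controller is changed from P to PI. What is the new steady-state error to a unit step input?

0

The integrator makes K_pos = lim_{s→0} C(s)G(s) infinite, so e_ss = 1/(1+K_pos) = 0.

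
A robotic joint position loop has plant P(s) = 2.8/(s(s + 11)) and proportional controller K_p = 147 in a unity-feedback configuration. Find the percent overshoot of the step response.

The closed-loop denominator s² + 11s + 411.6 gives ω_n = √411.6 = 20.29 and ζ = 11/(2ω_n) = 0.2711.
%OS = 100·exp(−πζ/√(1−ζ²)) = 100·exp(−π·0.2711/√0.9265) = 41.3%.

41.3%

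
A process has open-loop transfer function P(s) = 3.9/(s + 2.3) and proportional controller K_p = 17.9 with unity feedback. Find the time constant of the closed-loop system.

τ = 0.0139 s

Closed-loop transfer function: T(s) = K_p·P(s)/(1 + K_p·P(s)) = 69.81/(s + 2.3 + 69.81) = 69.81/(s + 72.11).
Time constant τ = 1/72.11 = 0.0139 s.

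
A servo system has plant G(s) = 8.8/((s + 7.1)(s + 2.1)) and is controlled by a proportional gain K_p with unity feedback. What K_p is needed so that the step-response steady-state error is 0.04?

Steady-state error for a unit step on this type-0 loop is 1/(1 + K_p·G(0)).
G(0) = 0.5902. Require 1/(1 + K_p·0.5902) = 0.04, so 1 + 0.5902·K_p = 25.
K_p = (25 − 1)/0.5902 = 40.7.

K_p = 40.7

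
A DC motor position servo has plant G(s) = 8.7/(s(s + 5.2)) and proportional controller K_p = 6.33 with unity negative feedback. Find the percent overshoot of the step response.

From 1 + K_pG(s) = 0: s² + 5.2s + 55.07 = 0 ⇒ ω_n = 7.421, ζ = 0.3504.
%OS = 100·exp(−πζ/√(1−ζ²)) = 100·exp(−π·0.3504/√0.8772) = 30.9%.

30.9%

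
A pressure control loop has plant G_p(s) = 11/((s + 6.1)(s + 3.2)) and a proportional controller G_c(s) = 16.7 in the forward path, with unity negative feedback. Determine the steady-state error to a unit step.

The loop is type 0. Static position error constant K_pos = G_c(0)·G_p(0) = 16.7·0.5635 = 9.411.
Steady-state error to a unit step: e_ss = 1/(1+K_pos) = 1/10.41 = 0.0961.

0.0961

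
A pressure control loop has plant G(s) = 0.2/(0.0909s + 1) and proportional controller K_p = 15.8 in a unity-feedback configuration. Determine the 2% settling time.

T_s ≈ 0.0874 s

Closed loop: T(s) = K_p·G/(1+K_p·G) = 3.16/(0.0909s + 1 + 3.16), with pole at s = −(1 + 3.16)/0.0909 = −45.76.
τ = 1/45.76 = 0.02185 s, so 2% settling time ≈ 4τ = 0.0874 s.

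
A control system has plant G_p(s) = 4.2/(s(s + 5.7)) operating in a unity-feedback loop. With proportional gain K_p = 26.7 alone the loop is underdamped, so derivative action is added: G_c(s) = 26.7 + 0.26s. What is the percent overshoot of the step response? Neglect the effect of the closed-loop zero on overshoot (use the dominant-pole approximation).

Forward path: (26.7 + 0.26s)·4.2/(s(s+5.7)). The closed-loop characteristic equation is s² + (5.7 + 4.2·0.26)s + 4.2·26.7 = 0.
That is s² + 6.792s + 112.1 = 0, so ω_n = 10.59 rad/s and ζ = 6.792/(2·10.59) = 0.3207.
%OS = 100·exp(−πζ/√(1−ζ²)) = 34.5%.

34.5%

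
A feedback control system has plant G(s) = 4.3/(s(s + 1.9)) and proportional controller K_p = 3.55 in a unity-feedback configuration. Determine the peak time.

T_p = 0.829 s

The closed-loop denominator s² + 1.9s + 15.26 gives ω_n = √15.26 = 3.907 and ζ = 1.9/(2ω_n) = 0.2432.
Damped frequency ω_d = ω_n√(1−ζ²) = 3.79 rad/s, so peak time T_p = π/ω_d = 0.829 s.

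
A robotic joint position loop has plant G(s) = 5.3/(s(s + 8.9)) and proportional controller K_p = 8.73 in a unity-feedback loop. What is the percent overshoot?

6.6%

The closed-loop denominator s² + 8.9s + 46.27 gives ω_n = √46.27 = 6.802 and ζ = 8.9/(2ω_n) = 0.6542.
%OS = 100·exp(−πζ/√(1−ζ²)) = 100·exp(−π·0.6542/√0.572) = 6.6%.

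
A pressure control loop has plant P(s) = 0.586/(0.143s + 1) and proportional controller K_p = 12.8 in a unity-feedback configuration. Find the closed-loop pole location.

Closed loop: T(s) = K_p·P/(1+K_p·P) = 7.501/(0.143s + 1 + 7.501), with pole at s = −(1 + 7.501)/0.143 = −59.45.

s = -59.45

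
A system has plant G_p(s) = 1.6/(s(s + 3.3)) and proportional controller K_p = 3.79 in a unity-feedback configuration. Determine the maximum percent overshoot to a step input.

5.87%

Closed-loop characteristic equation: s² + 3.3s + 6.064 = 0, so ω_n = 2.463 rad/s and ζ = 3.3/(2·2.463) = 0.67.
%OS = 100·exp(−πζ/√(1−ζ²)) = 100·exp(−π·0.67/√0.551) = 5.87%.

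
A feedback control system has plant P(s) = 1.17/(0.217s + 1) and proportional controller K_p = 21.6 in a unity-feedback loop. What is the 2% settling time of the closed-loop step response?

T_s ≈ 0.033 s

Closed loop: T(s) = K_p·P/(1+K_p·P) = 25.27/(0.217s + 1 + 25.27), with pole at s = −(1 + 25.27)/0.217 = −121.1.
τ = 1/121.1 = 0.00826 s, so 2% settling time ≈ 4τ = 0.033 s.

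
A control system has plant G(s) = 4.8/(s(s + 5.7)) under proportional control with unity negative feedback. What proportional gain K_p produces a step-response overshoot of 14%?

K_p = 6.01

From %OS = 100·exp(−πζ/√(1−ζ²)) = 14%, ζ = −ln(0.14)/√(π²+ln²(0.14)) = 0.5305.
Characteristic equation s² + 5.7s + 4.8K_p = 0 gives ζ = 5.7/(2√(4.8K_p)).
Setting ζ = 0.5305: √(4.8K_p) = 5.7/(2·0.5305) = 5.372, so K_p = 28.86/4.8 = 6.01.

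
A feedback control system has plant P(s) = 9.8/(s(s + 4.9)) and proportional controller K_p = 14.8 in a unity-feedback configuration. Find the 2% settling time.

The closed-loop denominator s² + 4.9s + 145 gives ω_n = √145 = 12.04 and ζ = 4.9/(2ω_n) = 0.2034.
2% settling time T_s ≈ 4/(ζω_n) = 4/2.45 = 1.63 s.

T_s ≈ 1.63 s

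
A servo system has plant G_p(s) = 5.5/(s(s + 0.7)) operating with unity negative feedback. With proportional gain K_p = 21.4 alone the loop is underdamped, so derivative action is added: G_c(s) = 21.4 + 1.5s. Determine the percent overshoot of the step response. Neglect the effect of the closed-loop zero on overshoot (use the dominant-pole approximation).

Forward path: (21.4 + 1.5s)·5.5/(s(s+0.7)). The closed-loop characteristic equation is s² + (0.7 + 5.5·1.5)s + 5.5·21.4 = 0.
That is s² + 8.95s + 117.7 = 0, so ω_n = 10.85 rad/s and ζ = 8.95/(2·10.85) = 0.4125.
%OS = 100·exp(−πζ/√(1−ζ²)) = 24.1%.

24.1%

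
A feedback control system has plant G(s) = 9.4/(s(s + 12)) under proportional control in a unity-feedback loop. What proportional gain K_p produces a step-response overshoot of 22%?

K_p = 20.3

From %OS = 100·exp(−πζ/√(1−ζ²)) = 22%, ζ = −ln(0.22)/√(π²+ln²(0.22)) = 0.4342.
Characteristic equation s² + 12s + 9.4K_p = 0 gives ζ = 12/(2√(9.4K_p)).
Setting ζ = 0.4342: √(9.4K_p) = 12/(2·0.4342) = 13.82, so K_p = 191/9.4 = 20.3.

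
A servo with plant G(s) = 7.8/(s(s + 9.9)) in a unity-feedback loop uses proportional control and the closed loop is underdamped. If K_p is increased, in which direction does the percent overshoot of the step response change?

ζ = 9.9/(2√(7.8K_p)) decreases as K_p grows; lower damping means more overshoot.

increase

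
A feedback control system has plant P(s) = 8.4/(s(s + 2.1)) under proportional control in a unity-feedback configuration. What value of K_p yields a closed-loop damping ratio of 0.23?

Closed-loop characteristic equation: s² + 2.1s + K_p·8.4 = 0.
So ω_n = √(8.4K_p) and 2ζω_n = 2.1, giving ζ = 2.1/(2√(8.4K_p)).
Setting ζ = 0.23: √(8.4K_p) = 2.1/(2·0.23) = 4.565, so K_p = 20.84/8.4 = 2.48.

K_p = 2.48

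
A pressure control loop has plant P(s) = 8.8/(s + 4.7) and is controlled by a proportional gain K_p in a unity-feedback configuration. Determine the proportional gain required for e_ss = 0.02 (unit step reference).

The loop is type 0, so e_ss(step) = 1/(1 + K_pos) with K_pos = K_p·P(0).
P(0) = 1.872. Require 1/(1 + K_p·1.872) = 0.02, so 1 + 1.872·K_p = 50.
K_p = (50 − 1)/1.872 = 26.2.

K_p = 26.2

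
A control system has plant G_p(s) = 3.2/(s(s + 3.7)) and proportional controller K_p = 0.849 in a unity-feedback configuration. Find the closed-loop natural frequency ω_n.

The closed-loop denominator is s(s+3.7) + 0.849·3.2 = s² + 3.7s + 2.717.
Matching s² + 2ζω_n s + ω_n²: ω_n = √2.717 = 1.648 rad/s and 2ζω_n = 3.7, so ζ = 3.7/(2·1.648) = 1.12.

ω_n = 1.65 rad/s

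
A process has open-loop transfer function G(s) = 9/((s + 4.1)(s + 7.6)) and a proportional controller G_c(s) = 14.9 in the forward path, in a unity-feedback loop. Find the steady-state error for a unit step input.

The loop is type 0. Static position error constant K_pos = G_c(0)·G(0) = 14.9·0.2888 = 4.304.
Steady-state error to a unit step: e_ss = 1/(1+K_pos) = 1/5.304 = 0.189.

0.189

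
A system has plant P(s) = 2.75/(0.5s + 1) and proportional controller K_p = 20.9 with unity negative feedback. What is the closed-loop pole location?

Closed loop: T(s) = K_p·P/(1+K_p·P) = 57.47/(0.5s + 1 + 57.47), with pole at s = −(1 + 57.47)/0.5 = −116.9.

s = -116.9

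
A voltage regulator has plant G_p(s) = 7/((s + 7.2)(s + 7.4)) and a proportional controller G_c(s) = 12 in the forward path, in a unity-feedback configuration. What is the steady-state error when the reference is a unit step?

The loop is type 0. Static position error constant K_pos = G_c(0)·G_p(0) = 12·0.1314 = 1.577.
Steady-state error to a unit step: e_ss = 1/(1+K_pos) = 1/2.577 = 0.388.

0.388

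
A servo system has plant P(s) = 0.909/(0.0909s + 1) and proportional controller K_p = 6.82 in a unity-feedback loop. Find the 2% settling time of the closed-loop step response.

T_s ≈ 0.0505 s

Closed loop: T(s) = K_p·P/(1+K_p·P) = 6.199/(0.0909s + 1 + 6.199), with pole at s = −(1 + 6.199)/0.0909 = −79.2.
τ = 1/79.2 = 0.01263 s, so 2% settling time ≈ 4τ = 0.0505 s.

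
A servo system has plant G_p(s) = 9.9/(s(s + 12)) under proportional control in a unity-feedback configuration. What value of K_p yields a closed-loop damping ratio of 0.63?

K_p = 9.16

Closed-loop characteristic equation: s² + 12s + K_p·9.9 = 0.
So ω_n = √(9.9K_p) and 2ζω_n = 12, giving ζ = 12/(2√(9.9K_p)).
Setting ζ = 0.63: √(9.9K_p) = 12/(2·0.63) = 9.524, so K_p = 90.7/9.9 = 9.16.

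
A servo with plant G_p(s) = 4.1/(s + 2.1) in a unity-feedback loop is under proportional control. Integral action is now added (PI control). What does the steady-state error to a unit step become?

The integrator makes K_pos = lim_{s→0} C(s)G(s) infinite, so e_ss = 1/(1+K_pos) = 0.

0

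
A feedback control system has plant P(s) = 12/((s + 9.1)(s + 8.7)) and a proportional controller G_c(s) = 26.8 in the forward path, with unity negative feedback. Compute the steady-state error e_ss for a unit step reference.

The loop is type 0. Static position error constant K_pos = G_c(0)·P(0) = 26.8·0.1516 = 4.062.
Steady-state error to a unit step: e_ss = 1/(1+K_pos) = 1/5.062 = 0.198.

0.198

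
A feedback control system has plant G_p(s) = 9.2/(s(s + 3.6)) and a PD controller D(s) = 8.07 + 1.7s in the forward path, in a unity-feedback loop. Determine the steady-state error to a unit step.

0

The open loop D(s)G_p(s) has a pole at the origin (type 1), so the static position error constant is infinite and e_ss = 1/(1+∞) = 0.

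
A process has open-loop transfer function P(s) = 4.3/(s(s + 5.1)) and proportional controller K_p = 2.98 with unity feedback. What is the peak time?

T_p = 1.25 s

The closed-loop denominator s² + 5.1s + 12.81 gives ω_n = √12.81 = 3.58 and ζ = 5.1/(2ω_n) = 0.7124.
Damped frequency ω_d = ω_n√(1−ζ²) = 2.512 rad/s, so peak time T_p = π/ω_d = 1.25 s.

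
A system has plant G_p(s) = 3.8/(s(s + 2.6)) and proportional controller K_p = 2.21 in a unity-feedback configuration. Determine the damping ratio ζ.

1 + K_p·G_p(s) = 0 gives s² + 2.6s + 8.398 = 0.
Matching s² + 2ζω_n s + ω_n²: ω_n = √8.398 = 2.898 rad/s and 2ζω_n = 2.6, so ζ = 2.6/(2·2.898) = 0.449.

ζ = 0.449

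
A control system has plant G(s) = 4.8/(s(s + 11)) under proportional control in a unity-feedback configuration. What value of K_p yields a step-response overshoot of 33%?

K_p = 56.9

From %OS = 100·exp(−πζ/√(1−ζ²)) = 33%, ζ = −ln(0.33)/√(π²+ln²(0.33)) = 0.3328.
Characteristic equation s² + 11s + 4.8K_p = 0 gives ζ = 11/(2√(4.8K_p)).
Setting ζ = 0.3328: √(4.8K_p) = 11/(2·0.3328) = 16.53, so K_p = 273.1/4.8 = 56.9.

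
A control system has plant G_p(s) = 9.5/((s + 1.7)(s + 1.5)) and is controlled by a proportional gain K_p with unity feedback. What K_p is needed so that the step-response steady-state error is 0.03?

The loop is type 0, so e_ss(step) = 1/(1 + K_pos) with K_pos = K_p·G_p(0).
G_p(0) = 3.725. Require 1/(1 + K_p·3.725) = 0.03, so 1 + 3.725·K_p = 33.33.
K_p = (33.33 − 1)/3.725 = 8.68.

K_p = 8.68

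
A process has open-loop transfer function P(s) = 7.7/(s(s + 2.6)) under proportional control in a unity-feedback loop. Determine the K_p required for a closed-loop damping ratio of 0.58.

Closed-loop characteristic equation: s² + 2.6s + K_p·7.7 = 0.
So ω_n = √(7.7K_p) and 2ζω_n = 2.6, giving ζ = 2.6/(2√(7.7K_p)).
Setting ζ = 0.58: √(7.7K_p) = 2.6/(2·0.58) = 2.241, so K_p = 5.024/7.7 = 0.652.

K_p = 0.652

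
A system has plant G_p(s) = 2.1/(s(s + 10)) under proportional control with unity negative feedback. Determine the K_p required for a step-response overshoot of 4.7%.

K_p = 24.5

From %OS = 100·exp(−πζ/√(1−ζ²)) = 4.7%, ζ = −ln(0.047)/√(π²+ln²(0.047)) = 0.6975.
Characteristic equation s² + 10s + 2.1K_p = 0 gives ζ = 10/(2√(2.1K_p)).
Setting ζ = 0.6975: √(2.1K_p) = 10/(2·0.6975) = 7.169, so K_p = 51.39/2.1 = 24.5.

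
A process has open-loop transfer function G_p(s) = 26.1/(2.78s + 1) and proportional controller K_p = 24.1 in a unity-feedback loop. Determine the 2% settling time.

T_s ≈ 0.0177 s

Closed loop: T(s) = K_p·G_p/(1+K_p·G_p) = 629/(2.78s + 1 + 629), with pole at s = −(1 + 629)/2.78 = −226.6.
τ = 1/226.6 = 0.004413 s, so 2% settling time ≈ 4τ = 0.0177 s.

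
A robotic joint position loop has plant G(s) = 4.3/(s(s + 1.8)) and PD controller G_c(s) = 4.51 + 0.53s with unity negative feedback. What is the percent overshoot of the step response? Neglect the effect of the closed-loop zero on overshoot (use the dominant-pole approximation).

Forward path: (4.51 + 0.53s)·4.3/(s(s+1.8)). The closed-loop characteristic equation is s² + (1.8 + 4.3·0.53)s + 4.3·4.51 = 0.
That is s² + 4.079s + 19.39 = 0, so ω_n = 4.404 rad/s and ζ = 4.079/(2·4.404) = 0.4631.
%OS = 100·exp(−πζ/√(1−ζ²)) = 19.4%.

19.4%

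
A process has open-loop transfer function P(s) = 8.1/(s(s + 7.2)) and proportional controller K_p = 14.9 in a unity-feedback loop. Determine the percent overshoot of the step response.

Closed-loop characteristic equation: s² + 7.2s + 120.7 = 0, so ω_n = 10.99 rad/s and ζ = 7.2/(2·10.99) = 0.3277.
%OS = 100·exp(−πζ/√(1−ζ²)) = 100·exp(−π·0.3277/√0.8926) = 33.6%.

33.6%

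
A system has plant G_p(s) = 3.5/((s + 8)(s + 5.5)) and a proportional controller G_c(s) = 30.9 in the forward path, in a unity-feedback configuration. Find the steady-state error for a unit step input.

0.289

The loop is type 0. Static position error constant K_pos = G_c(0)·G_p(0) = 30.9·0.07955 = 2.458.
Steady-state error to a unit step: e_ss = 1/(1+K_pos) = 1/3.458 = 0.289.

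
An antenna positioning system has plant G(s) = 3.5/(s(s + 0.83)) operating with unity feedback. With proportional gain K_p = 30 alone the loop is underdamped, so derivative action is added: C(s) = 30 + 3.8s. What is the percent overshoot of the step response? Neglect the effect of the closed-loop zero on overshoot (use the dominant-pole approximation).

Forward path: (30 + 3.8s)·3.5/(s(s+0.83)). The closed-loop characteristic equation is s² + (0.83 + 3.5·3.8)s + 3.5·30 = 0.
That is s² + 14.13s + 105 = 0, so ω_n = 10.25 rad/s and ζ = 14.13/(2·10.25) = 0.6895.
%OS = 100·exp(−πζ/√(1−ζ²)) = 5.03%.

5.03%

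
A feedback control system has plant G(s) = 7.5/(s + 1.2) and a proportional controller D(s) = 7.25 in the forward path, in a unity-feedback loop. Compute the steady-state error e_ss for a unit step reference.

0.0216

The loop is type 0. Static position error constant K_pos = D(0)·G(0) = 7.25·6.25 = 45.31.
Steady-state error to a unit step: e_ss = 1/(1+K_pos) = 1/46.31 = 0.0216.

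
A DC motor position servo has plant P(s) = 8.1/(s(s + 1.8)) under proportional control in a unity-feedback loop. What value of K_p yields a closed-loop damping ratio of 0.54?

K_p = 0.343

Closed-loop characteristic equation: s² + 1.8s + K_p·8.1 = 0.
So ω_n = √(8.1K_p) and 2ζω_n = 1.8, giving ζ = 1.8/(2√(8.1K_p)).
Setting ζ = 0.54: √(8.1K_p) = 1.8/(2·0.54) = 1.667, so K_p = 2.778/8.1 = 0.343.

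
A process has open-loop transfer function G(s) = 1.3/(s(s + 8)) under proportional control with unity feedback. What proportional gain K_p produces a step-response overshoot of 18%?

From %OS = 100·exp(−πζ/√(1−ζ²)) = 18%, ζ = −ln(0.18)/√(π²+ln²(0.18)) = 0.4791.
Characteristic equation s² + 8s + 1.3K_p = 0 gives ζ = 8/(2√(1.3K_p)).
Setting ζ = 0.4791: √(1.3K_p) = 8/(2·0.4791) = 8.349, so K_p = 69.7/1.3 = 53.6.

K_p = 53.6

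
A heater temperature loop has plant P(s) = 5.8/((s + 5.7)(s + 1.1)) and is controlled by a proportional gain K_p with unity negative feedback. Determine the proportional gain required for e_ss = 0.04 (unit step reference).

K_p = 25.9

For a type-0 loop with proportional control, e_ss = 1/(1 + K_p·P(0)).
P(0) = 0.925. Require 1/(1 + K_p·0.925) = 0.04, so 1 + 0.925·K_p = 25.
K_p = (25 − 1)/0.925 = 25.9.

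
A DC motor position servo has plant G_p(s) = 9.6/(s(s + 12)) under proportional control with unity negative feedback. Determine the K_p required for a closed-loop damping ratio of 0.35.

Closed-loop characteristic equation: s² + 12s + K_p·9.6 = 0.
So ω_n = √(9.6K_p) and 2ζω_n = 12, giving ζ = 12/(2√(9.6K_p)).
Setting ζ = 0.35: √(9.6K_p) = 12/(2·0.35) = 17.14, so K_p = 293.9/9.6 = 30.6.

K_p = 30.6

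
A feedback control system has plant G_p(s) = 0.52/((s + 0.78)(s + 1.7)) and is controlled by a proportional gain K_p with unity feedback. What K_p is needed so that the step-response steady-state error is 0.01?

For a type-0 loop with proportional control, e_ss = 1/(1 + K_p·G_p(0)).
G_p(0) = 0.3922. Require 1/(1 + K_p·0.3922) = 0.01, so 1 + 0.3922·K_p = 100.
K_p = (100 − 1)/0.3922 = 252.

K_p = 252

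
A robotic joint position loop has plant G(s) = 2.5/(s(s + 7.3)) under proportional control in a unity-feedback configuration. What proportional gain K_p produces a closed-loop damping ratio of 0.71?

K_p = 10.6

Closed-loop characteristic equation: s² + 7.3s + K_p·2.5 = 0.
So ω_n = √(2.5K_p) and 2ζω_n = 7.3, giving ζ = 7.3/(2√(2.5K_p)).
Setting ζ = 0.71: √(2.5K_p) = 7.3/(2·0.71) = 5.141, so K_p = 26.43/2.5 = 10.6.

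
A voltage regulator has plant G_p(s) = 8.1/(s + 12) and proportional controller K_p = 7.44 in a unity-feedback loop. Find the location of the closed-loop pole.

Closed-loop transfer function: T(s) = K_p·G_p(s)/(1 + K_p·G_p(s)) = 60.26/(s + 12 + 60.26) = 60.26/(s + 72.26).
The closed-loop pole is at s = −72.26.

s = -72.26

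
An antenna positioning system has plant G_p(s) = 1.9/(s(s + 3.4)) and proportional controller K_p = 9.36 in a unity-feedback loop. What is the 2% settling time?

T_s ≈ 2.35 s

The closed-loop denominator s² + 3.4s + 17.78 gives ω_n = √17.78 = 4.217 and ζ = 3.4/(2ω_n) = 0.4031.
2% settling time T_s ≈ 4/(ζω_n) = 4/1.7 = 2.35 s.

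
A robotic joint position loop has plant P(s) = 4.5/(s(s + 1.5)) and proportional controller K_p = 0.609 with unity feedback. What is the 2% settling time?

Closed-loop characteristic equation: s² + 1.5s + 2.74 = 0, so ω_n = 1.655 rad/s and ζ = 1.5/(2·1.655) = 0.4531.
2% settling time T_s ≈ 4/(ζω_n) = 4/0.75 = 5.33 s.

T_s ≈ 5.33 s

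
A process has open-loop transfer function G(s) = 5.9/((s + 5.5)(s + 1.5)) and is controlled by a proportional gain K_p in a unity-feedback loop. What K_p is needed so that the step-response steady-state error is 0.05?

K_p = 26.6

The loop is type 0, so e_ss(step) = 1/(1 + K_pos) with K_pos = K_p·G(0).
G(0) = 0.7152. Require 1/(1 + K_p·0.7152) = 0.05, so 1 + 0.7152·K_p = 20.
K_p = (20 − 1)/0.7152 = 26.6.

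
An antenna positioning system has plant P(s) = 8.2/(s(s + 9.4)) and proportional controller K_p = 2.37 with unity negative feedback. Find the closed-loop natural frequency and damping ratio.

ω_n = 4.41 rad/s, ζ = 1.07

With unity feedback the closed-loop characteristic equation is s² + 9.4s + 2.37·8.2 = s² + 9.4s + 19.43 = 0.
So ω_n² = 19.43 ⇒ ω_n = 4.408 rad/s, and ζ = 9.4/(2ω_n) = 1.07.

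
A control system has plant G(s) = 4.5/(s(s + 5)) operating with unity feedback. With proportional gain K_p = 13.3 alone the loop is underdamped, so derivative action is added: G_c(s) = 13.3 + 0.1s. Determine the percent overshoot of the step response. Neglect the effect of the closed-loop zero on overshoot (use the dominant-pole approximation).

30.7%

Forward path: (13.3 + 0.1s)·4.5/(s(s+5)). The closed-loop characteristic equation is s² + (5 + 4.5·0.1)s + 4.5·13.3 = 0.
That is s² + 5.45s + 59.85 = 0, so ω_n = 7.736 rad/s and ζ = 5.45/(2·7.736) = 0.3522.
%OS = 100·exp(−πζ/√(1−ζ²)) = 30.7%.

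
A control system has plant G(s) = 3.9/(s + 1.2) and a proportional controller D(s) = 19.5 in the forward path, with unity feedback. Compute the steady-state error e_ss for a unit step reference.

0.0155

The loop is type 0. Static position error constant K_pos = D(0)·G(0) = 19.5·3.25 = 63.38.
Steady-state error to a unit step: e_ss = 1/(1+K_pos) = 1/64.38 = 0.0155.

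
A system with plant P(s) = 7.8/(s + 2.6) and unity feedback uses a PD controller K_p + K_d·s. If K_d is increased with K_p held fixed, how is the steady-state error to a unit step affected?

At s = 0 the derivative term contributes nothing: C(0) = K_p regardless of K_d, so K_pos = K_p·P(0) and e_ss are unchanged.

unchanged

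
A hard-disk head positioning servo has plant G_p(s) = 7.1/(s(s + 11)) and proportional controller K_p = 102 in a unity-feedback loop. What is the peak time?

T_p = 0.119 s

The closed-loop denominator s² + 11s + 724.2 gives ω_n = √724.2 = 26.91 and ζ = 11/(2ω_n) = 0.2044.
Damped frequency ω_d = ω_n√(1−ζ²) = 26.34 rad/s, so peak time T_p = π/ω_d = 0.119 s.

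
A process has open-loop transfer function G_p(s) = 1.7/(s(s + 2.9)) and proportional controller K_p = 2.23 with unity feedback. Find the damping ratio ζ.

With unity feedback the closed-loop characteristic equation is s² + 2.9s + 2.23·1.7 = s² + 2.9s + 3.791 = 0.
Matching s² + 2ζω_n s + ω_n²: ω_n = √3.791 = 1.947 rad/s and 2ζω_n = 2.9, so ζ = 2.9/(2·1.947) = 0.745.

ζ = 0.745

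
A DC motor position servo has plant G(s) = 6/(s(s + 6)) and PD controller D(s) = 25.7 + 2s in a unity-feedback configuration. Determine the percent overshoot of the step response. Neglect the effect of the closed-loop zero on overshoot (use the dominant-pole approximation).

3.67%

Forward path: (25.7 + 2s)·6/(s(s+6)). The closed-loop characteristic equation is s² + (6 + 6·2)s + 6·25.7 = 0.
That is s² + 18s + 154.2 = 0, so ω_n = 12.42 rad/s and ζ = 18/(2·12.42) = 0.7248.
%OS = 100·exp(−πζ/√(1−ζ²)) = 3.67%.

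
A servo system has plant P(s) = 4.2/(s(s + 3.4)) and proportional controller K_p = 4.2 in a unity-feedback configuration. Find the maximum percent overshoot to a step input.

From 1 + K_pP(s) = 0: s² + 3.4s + 17.64 = 0 ⇒ ω_n = 4.2, ζ = 0.4048.
%OS = 100·exp(−πζ/√(1−ζ²)) = 100·exp(−π·0.4048/√0.8362) = 24.9%.

24.9%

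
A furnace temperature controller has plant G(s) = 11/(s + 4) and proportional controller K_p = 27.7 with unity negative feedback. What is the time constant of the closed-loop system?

τ = 0.00324 s

Closed-loop transfer function: T(s) = K_p·G(s)/(1 + K_p·G(s)) = 304.7/(s + 4 + 304.7) = 304.7/(s + 308.7).
Time constant τ = 1/308.7 = 0.00324 s.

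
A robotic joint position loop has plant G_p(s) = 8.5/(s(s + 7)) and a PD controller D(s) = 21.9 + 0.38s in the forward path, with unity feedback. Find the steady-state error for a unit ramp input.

0.0376

The loop has one pole at the origin (type 1). Velocity error constant K_v = lim_{s→0} s·D(s)G_p(s) = 21.9·8.5/7 = 26.59.
Steady-state error to a unit ramp: e_ss = 1/K_v = 0.0376.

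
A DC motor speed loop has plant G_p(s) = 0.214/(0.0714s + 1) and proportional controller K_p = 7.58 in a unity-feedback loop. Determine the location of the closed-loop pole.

Closed loop: T(s) = K_p·G_p/(1+K_p·G_p) = 1.622/(0.0714s + 1 + 1.622), with pole at s = −(1 + 1.622)/0.0714 = −36.72.

s = -36.72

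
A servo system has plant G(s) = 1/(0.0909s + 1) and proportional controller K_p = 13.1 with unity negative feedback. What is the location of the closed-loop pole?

Closed loop: T(s) = K_p·G/(1+K_p·G) = 13.1/(0.0909s + 1 + 13.1), with pole at s = −(1 + 13.1)/0.0909 = −155.1.

s = -155.1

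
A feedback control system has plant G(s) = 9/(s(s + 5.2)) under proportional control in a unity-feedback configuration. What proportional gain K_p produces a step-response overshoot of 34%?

From %OS = 100·exp(−πζ/√(1−ζ²)) = 34%, ζ = −ln(0.34)/√(π²+ln²(0.34)) = 0.3248.
Characteristic equation s² + 5.2s + 9K_p = 0 gives ζ = 5.2/(2√(9K_p)).
Setting ζ = 0.3248: √(9K_p) = 5.2/(2·0.3248) = 8.005, so K_p = 64.09/9 = 7.12.

K_p = 7.12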